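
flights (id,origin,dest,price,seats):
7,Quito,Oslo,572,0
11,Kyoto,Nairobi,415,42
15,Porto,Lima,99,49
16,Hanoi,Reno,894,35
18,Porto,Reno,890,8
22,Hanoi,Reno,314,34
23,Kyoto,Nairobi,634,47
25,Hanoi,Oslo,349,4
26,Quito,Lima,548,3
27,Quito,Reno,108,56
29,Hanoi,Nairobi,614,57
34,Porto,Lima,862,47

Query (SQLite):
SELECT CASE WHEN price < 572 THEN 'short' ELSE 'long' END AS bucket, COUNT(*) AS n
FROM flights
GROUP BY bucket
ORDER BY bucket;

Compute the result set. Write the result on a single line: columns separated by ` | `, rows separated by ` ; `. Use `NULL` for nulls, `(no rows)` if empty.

Bucket rows by price < 572 → 'short' else 'long'; count each bucket.

long | 6 ; short | 6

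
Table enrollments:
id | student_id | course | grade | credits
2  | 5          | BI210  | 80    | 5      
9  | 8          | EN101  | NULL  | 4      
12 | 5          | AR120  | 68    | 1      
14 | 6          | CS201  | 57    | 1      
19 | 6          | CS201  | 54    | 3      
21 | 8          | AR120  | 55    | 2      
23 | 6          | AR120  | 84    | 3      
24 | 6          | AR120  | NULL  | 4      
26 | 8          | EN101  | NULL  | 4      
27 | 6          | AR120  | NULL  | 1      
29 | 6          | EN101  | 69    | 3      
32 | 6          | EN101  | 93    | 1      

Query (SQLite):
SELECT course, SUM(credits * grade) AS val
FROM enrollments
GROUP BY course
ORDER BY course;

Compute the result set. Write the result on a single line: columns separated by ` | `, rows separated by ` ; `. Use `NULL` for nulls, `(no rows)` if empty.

AR120 | 430 ; BI210 | 400 ; CS201 | 219 ; EN101 | 300

For each row compute credits * grade.
Group by course; take SUM of the expression per group.
  AR120: ids {12, 21, 23, 24, 27} → SUM(credits * grade)=430
  BI210: ids {2} → SUM(credits * grade)=400
  CS201: ids {14, 19} → SUM(credits * grade)=219
  EN101: ids {9, 26, 29, 32} → SUM(credits * grade)=300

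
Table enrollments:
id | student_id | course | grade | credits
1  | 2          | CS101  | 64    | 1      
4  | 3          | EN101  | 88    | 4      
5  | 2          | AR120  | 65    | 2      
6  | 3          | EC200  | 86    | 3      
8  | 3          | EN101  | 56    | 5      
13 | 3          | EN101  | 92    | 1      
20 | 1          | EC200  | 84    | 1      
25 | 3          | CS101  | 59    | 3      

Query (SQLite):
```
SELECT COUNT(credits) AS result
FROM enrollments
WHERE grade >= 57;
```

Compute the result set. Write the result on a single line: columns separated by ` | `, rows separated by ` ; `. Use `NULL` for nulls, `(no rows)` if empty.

7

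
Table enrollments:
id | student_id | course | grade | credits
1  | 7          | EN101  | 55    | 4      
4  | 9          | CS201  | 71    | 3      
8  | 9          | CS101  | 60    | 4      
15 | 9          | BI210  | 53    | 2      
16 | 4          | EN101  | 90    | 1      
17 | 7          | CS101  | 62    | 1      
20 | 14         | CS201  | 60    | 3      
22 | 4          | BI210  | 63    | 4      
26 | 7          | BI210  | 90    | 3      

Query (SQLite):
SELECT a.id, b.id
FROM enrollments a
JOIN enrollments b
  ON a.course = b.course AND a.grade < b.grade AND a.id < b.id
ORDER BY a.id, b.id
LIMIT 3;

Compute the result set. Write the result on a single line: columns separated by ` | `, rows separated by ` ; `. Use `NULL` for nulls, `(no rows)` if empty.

Pairs (a,b) with same course, a.grade < b.grade, a.id < b.id.
course groups: BI210:{15,22,26} CS101:{8,17} CS201:{4,20} EN101:{1,16}
Ordered by (a.id, b.id); first 3.

1 | 16 ; 8 | 17 ; 15 | 22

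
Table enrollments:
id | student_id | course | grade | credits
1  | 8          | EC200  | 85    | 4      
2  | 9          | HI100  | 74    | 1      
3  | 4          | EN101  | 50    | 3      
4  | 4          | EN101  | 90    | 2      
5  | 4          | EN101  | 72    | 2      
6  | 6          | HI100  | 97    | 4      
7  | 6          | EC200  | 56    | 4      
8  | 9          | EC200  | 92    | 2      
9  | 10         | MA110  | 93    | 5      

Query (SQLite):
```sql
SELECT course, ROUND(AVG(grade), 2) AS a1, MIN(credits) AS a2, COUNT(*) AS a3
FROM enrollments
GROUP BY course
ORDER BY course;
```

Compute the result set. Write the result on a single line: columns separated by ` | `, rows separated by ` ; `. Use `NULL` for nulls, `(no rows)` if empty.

EC200 | 77.67 | 2 | 3 ; EN101 | 70.67 | 2 | 3 ; HI100 | 85.5 | 1 | 2 ; MA110 | 93 | 5 | 1

Group enrollments by course.
Per group compute: ROUND(AVG(grade), 2), MIN(credits), COUNT(*).
  EC200: ids {1, 7, 8} → ROUND(AVG(grade), 2)=77.67, MIN(credits)=2, COUNT(*)=3
  EN101: ids {3, 4, 5} → ROUND(AVG(grade), 2)=70.67, MIN(credits)=2, COUNT(*)=3
  HI100: ids {2, 6} → ROUND(AVG(grade), 2)=85.5, MIN(credits)=1, COUNT(*)=2
  MA110: ids {9} → ROUND(AVG(grade), 2)=93, MIN(credits)=5, COUNT(*)=1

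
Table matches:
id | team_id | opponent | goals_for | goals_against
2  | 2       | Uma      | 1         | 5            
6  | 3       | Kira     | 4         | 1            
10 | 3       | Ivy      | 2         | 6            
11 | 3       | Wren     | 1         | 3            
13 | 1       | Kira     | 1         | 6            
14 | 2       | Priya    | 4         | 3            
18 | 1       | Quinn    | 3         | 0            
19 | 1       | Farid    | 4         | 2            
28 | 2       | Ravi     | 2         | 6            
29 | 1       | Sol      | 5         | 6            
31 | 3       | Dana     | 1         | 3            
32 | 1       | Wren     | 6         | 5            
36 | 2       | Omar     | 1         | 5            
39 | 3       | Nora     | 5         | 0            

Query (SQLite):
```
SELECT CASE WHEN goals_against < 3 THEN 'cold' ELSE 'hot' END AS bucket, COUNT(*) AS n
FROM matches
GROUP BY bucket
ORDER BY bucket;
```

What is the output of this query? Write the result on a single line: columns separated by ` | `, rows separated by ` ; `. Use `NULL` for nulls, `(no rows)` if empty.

Bucket rows by goals_against < 3 → 'cold' else 'hot'; count each bucket.

cold | 4 ; hot | 10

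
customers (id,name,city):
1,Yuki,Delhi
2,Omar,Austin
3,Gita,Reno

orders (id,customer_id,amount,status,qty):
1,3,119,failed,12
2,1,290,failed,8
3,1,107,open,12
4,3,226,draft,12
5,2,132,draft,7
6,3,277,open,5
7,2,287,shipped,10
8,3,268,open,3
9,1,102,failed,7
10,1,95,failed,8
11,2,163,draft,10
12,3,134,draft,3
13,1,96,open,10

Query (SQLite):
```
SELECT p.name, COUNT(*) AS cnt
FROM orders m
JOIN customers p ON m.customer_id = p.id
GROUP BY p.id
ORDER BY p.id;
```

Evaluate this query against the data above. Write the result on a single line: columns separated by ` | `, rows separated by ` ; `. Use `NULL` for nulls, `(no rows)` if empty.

Join each orders row to its customers via customer_id.
Group joined rows by customers.id; compute COUNT(*) per group.
  1: ids {2, 3, 9, 10, 13} → COUNT(*)=5
  2: ids {5, 7, 11} → COUNT(*)=3
  3: ids {1, 4, 6, 8, 12} → COUNT(*)=5

Yuki | 5 ; Omar | 3 ; Gita | 5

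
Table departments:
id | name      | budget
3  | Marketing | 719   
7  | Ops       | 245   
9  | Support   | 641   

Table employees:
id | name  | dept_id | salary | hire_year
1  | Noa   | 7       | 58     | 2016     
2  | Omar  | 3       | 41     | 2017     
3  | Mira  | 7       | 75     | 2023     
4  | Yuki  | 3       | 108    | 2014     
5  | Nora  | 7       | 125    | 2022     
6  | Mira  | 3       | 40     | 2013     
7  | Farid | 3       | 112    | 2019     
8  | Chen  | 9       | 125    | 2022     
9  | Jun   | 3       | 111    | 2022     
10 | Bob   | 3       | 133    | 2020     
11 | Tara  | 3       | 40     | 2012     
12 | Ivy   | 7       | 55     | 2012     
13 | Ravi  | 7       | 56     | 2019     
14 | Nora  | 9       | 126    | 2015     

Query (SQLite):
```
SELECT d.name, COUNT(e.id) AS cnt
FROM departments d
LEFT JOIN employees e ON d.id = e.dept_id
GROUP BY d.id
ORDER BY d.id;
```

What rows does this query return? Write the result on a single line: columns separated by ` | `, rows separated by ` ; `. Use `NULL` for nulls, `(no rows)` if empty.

Marketing | 7 ; Ops | 5 ; Support | 2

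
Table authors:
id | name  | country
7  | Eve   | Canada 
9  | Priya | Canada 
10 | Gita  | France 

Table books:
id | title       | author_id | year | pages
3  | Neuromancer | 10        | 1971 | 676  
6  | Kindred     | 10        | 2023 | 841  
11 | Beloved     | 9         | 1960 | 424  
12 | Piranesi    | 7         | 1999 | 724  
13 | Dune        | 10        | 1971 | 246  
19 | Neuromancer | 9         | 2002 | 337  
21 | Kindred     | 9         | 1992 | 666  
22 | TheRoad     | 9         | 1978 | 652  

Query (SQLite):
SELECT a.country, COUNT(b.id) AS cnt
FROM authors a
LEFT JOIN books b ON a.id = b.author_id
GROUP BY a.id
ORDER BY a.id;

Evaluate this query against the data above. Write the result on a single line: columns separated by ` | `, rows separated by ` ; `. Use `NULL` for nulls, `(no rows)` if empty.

Canada | 1 ; Canada | 4 ; France | 3

LEFT JOIN keeps every authors row; unmatched ones get NULL for books columns.
Group by authors.id and compute COUNT(b.id). COUNT(col) of an all-NULL group is 0.
  7: ids {12} → COUNT(b.id)=1
  9: ids {11, 19, 21, 22} → COUNT(b.id)=4
  10: ids {3, 6, 13} → COUNT(b.id)=3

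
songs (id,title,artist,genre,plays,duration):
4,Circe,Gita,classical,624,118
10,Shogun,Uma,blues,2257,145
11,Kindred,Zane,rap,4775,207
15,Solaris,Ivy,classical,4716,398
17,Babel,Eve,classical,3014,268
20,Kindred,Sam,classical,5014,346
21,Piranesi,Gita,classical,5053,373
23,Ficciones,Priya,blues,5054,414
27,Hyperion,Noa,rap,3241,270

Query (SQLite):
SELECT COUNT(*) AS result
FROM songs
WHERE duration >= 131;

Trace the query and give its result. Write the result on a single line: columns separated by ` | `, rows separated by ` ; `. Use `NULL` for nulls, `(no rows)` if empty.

8

Rows where duration >= 131 → plays values: [2257, 4775, 4716, 3014, 5014, 5053, 5054, 3241].
COUNT(*) counts rows → 8.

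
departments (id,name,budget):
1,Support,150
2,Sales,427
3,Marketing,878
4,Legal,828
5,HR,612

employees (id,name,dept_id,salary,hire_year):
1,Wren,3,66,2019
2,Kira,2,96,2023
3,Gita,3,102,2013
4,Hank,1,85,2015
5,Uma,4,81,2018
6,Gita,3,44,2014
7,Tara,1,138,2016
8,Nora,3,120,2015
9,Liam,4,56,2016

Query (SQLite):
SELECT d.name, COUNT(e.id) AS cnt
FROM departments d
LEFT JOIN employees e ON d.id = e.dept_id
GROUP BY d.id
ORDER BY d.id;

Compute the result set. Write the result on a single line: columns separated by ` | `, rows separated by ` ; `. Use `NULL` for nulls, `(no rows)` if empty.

LEFT JOIN keeps every departments row; unmatched ones get NULL for employees columns.
Group by departments.id and compute COUNT(e.id). COUNT(col) of an all-NULL group is 0.
  1: ids {4, 7} → COUNT(e.id)=2
  2: ids {2} → COUNT(e.id)=1
  3: ids {1, 3, 6, 8} → COUNT(e.id)=4
  4: ids {5, 9} → COUNT(e.id)=2
  5: ids {—} → COUNT(e.id)=0

Support | 2 ; Sales | 1 ; Marketing | 4 ; Legal | 2 ; HR | 0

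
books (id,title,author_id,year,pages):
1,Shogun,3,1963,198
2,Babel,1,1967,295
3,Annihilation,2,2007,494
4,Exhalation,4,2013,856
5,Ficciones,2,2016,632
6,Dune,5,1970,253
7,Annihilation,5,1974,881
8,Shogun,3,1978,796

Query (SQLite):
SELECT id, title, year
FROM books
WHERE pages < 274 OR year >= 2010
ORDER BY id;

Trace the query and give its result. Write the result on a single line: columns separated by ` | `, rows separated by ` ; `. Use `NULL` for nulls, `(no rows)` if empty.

pages < 274: ids {1, 6}
year >= 2010: ids {4, 5}
Combine with OR.

1 | Shogun | 1963 ; 4 | Exhalation | 2013 ; 5 | Ficciones | 2016 ; 6 | Dune | 1970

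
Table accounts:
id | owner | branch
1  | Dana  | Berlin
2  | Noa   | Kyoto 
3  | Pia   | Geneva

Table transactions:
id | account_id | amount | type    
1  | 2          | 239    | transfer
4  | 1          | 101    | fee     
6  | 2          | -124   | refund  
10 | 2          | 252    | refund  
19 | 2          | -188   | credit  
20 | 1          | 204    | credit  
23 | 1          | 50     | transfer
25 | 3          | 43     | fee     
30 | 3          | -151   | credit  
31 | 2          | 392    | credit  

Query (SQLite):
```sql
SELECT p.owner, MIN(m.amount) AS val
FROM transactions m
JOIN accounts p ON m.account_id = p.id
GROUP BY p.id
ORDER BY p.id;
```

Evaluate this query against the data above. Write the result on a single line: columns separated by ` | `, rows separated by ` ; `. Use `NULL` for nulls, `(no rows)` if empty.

Join each transactions row to its accounts via account_id.
Group joined rows by accounts.id; compute MIN(m.amount) per group.
  1: ids {4, 20, 23} → MIN(m.amount)=50
  2: ids {1, 6, 10, 19, 31} → MIN(m.amount)=-188
  3: ids {25, 30} → MIN(m.amount)=-151

Dana | 50 ; Noa | -188 ; Pia | -151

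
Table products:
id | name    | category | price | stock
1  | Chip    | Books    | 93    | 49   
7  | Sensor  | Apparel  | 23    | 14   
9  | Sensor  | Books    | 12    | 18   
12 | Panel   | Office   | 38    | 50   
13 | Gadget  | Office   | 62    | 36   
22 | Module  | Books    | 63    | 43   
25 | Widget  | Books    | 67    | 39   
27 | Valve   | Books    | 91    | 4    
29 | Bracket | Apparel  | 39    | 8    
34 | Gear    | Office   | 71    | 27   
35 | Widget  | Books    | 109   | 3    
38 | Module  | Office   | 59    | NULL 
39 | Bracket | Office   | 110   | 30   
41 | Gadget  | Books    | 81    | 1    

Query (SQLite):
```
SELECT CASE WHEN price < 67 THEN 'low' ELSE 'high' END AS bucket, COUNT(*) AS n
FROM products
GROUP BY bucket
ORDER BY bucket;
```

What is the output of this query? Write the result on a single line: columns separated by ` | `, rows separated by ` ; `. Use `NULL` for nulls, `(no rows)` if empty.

high | 7 ; low | 7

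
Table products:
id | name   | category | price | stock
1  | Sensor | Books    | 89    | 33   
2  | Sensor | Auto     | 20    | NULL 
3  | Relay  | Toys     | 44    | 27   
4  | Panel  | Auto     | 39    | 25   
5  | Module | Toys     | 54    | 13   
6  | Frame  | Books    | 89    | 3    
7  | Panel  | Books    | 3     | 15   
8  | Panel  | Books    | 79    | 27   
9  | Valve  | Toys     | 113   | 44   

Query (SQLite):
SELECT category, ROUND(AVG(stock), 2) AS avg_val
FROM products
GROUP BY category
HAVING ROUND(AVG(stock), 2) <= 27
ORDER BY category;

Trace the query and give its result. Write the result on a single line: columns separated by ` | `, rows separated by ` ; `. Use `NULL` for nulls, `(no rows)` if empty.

Auto | 25 ; Books | 19.5

Partition products by category; compute ROUND(AVG(stock), 2) within each group.
HAVING: keep groups where ROUND(AVG(stock), 2) <= 27.
  Auto: ids {2, 4} → ROUND(AVG(stock), 2)=25
  Books: ids {1, 6, 7, 8} → ROUND(AVG(stock), 2)=19.5
  Toys: ids {3, 5, 9} → ROUND(AVG(stock), 2)=28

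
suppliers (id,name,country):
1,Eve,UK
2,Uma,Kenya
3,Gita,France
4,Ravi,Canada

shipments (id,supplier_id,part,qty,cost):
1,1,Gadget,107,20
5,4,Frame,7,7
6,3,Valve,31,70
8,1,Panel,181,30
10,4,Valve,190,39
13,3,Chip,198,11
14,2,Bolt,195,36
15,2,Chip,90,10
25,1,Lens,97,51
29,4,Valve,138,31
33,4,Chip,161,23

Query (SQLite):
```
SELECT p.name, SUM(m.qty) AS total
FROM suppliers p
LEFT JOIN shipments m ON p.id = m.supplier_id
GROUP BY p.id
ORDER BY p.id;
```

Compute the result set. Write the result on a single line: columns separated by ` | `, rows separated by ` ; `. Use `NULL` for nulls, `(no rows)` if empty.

LEFT JOIN keeps every suppliers row; unmatched ones get NULL for shipments columns.
Group by suppliers.id and compute SUM(m.qty). SUM over an all-NULL group is NULL.
  1: ids {1, 8, 25} → SUM(m.qty)=385
  2: ids {14, 15} → SUM(m.qty)=285
  3: ids {6, 13} → SUM(m.qty)=229
  4: ids {5, 10, 29, 33} → SUM(m.qty)=496

Eve | 385 ; Uma | 285 ; Gita | 229 ; Ravi | 496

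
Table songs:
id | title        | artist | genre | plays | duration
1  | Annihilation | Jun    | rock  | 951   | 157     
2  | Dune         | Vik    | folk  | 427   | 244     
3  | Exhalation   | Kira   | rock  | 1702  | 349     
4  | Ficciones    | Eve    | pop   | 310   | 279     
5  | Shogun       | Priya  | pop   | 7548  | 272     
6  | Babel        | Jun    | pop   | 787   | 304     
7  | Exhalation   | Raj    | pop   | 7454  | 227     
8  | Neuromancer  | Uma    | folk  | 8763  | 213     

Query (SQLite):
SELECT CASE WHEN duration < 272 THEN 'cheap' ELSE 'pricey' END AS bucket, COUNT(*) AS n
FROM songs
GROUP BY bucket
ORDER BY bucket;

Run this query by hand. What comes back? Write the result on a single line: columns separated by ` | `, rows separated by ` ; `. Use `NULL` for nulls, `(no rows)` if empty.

Bucket rows by duration < 272 → 'cheap' else 'pricey'; count each bucket.

cheap | 4 ; pricey | 4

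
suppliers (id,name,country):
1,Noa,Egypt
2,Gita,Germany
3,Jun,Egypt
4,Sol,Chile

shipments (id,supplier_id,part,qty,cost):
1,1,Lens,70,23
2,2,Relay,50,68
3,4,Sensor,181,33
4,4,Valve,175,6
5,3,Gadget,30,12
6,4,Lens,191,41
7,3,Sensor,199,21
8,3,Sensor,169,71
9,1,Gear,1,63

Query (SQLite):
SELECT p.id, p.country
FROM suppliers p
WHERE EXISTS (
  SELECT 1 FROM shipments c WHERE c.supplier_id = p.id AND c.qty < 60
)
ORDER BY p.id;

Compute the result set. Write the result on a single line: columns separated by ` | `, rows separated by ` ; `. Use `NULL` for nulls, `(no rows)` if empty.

For each suppliers row, check whether any shipments with matching supplier_id has qty < 60.
Keep rows where that is true.

1 | Egypt ; 2 | Germany ; 3 | Egypt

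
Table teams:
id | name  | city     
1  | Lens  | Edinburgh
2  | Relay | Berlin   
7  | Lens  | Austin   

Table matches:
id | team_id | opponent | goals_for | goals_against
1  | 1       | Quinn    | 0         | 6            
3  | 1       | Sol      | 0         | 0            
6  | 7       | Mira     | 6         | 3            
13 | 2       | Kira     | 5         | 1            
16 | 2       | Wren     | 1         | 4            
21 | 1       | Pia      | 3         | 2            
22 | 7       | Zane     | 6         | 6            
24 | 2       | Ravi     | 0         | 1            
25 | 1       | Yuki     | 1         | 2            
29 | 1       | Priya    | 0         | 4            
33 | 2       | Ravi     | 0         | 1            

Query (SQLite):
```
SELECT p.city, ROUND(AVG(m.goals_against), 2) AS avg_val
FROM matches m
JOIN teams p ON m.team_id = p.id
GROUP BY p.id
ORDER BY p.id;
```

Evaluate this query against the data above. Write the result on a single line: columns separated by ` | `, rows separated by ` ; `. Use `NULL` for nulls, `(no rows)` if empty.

Edinburgh | 2.8 ; Berlin | 1.75 ; Austin | 4.5

Join each matches row to its teams via team_id.
Group joined rows by teams.id; compute ROUND(AVG(m.goals_against), 2) per group.
  1: ids {1, 3, 21, 25, 29} → ROUND(AVG(m.goals_against), 2)=2.8
  2: ids {13, 16, 24, 33} → ROUND(AVG(m.goals_against), 2)=1.75
  7: ids {6, 22} → ROUND(AVG(m.goals_against), 2)=4.5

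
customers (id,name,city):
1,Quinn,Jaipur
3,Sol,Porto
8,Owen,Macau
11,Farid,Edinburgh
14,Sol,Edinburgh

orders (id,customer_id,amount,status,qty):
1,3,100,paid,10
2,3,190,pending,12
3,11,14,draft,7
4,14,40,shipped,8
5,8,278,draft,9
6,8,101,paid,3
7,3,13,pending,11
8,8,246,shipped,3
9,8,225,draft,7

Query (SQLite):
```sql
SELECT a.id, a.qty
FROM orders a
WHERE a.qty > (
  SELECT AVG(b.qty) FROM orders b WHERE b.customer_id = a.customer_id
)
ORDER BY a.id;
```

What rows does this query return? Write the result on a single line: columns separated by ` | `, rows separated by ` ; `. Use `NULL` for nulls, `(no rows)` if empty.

For each orders row a, compute AVG(qty) over rows sharing a.customer_id.
Keep row a if a.qty > that per-group AVG.
  customer_id=3: AVG(qty) = 11.0
  customer_id=8: AVG(qty) = 5.5
  customer_id=11: AVG(qty) = 7.0
  customer_id=14: AVG(qty) = 8.0

2 | 12 ; 5 | 9 ; 9 | 7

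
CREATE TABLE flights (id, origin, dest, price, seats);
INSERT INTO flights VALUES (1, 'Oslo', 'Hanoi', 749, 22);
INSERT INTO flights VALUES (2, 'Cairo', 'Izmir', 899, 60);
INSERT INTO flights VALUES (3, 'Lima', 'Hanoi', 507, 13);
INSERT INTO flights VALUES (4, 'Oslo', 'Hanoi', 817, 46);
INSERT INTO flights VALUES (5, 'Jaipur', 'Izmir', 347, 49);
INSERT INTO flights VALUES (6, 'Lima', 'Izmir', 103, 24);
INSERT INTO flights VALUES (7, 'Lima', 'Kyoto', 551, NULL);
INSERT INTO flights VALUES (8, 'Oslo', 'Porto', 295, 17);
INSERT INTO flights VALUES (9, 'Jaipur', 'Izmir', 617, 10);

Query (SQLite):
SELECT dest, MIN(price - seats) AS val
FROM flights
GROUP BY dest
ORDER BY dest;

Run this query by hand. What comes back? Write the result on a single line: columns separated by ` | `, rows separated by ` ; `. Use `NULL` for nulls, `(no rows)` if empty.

For each row compute price - seats.
Group by dest; take MIN of the expression per group.
  Hanoi: ids {1, 3, 4} → MIN(price - seats)=494
  Izmir: ids {2, 5, 6, 9} → MIN(price - seats)=79
  Kyoto: ids {7} → MIN(price - seats)=NULL
  Porto: ids {8} → MIN(price - seats)=278

Hanoi | 494 ; Izmir | 79 ; Kyoto | NULL ; Porto | 278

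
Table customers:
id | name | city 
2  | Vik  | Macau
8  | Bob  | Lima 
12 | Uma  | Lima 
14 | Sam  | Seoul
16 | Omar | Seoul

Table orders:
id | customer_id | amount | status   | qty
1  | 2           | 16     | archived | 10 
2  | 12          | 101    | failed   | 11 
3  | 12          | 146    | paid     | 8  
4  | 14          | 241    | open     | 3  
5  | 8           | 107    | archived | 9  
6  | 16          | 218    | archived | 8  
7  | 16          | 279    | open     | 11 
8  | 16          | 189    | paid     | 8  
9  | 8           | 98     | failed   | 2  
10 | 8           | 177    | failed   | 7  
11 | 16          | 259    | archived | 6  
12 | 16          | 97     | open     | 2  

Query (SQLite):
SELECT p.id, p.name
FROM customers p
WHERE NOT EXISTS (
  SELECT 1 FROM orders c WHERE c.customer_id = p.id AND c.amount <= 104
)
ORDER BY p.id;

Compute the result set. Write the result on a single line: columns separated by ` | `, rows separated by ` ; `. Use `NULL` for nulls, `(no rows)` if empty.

14 | Sam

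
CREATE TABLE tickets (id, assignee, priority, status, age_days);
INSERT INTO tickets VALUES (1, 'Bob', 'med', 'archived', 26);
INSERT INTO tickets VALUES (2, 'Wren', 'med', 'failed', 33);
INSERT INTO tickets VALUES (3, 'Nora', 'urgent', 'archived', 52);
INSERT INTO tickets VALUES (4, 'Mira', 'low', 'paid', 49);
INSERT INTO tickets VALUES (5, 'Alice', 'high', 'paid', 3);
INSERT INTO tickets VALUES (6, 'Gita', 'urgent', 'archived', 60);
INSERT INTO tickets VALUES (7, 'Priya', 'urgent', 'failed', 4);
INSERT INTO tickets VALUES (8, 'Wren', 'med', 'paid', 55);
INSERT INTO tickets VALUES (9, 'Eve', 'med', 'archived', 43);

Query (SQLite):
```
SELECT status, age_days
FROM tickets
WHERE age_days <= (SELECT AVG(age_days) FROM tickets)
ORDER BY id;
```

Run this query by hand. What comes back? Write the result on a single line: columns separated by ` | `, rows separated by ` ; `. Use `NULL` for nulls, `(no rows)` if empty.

archived | 26 ; failed | 33 ; paid | 3 ; failed | 4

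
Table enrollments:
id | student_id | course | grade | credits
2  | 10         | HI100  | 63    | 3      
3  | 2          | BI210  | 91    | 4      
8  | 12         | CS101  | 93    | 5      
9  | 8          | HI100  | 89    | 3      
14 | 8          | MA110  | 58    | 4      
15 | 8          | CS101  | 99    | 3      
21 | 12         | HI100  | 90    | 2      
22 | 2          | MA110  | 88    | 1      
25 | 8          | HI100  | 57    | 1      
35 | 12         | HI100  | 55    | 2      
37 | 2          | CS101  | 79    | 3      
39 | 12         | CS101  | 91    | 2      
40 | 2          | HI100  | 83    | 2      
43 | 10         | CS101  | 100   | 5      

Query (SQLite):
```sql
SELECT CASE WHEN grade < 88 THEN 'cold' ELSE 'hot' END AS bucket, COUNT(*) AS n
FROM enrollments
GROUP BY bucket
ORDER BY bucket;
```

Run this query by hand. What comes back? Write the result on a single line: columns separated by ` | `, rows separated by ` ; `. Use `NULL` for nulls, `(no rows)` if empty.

cold | 6 ; hot | 8

Bucket rows by grade < 88 → 'cold' else 'hot'; count each bucket.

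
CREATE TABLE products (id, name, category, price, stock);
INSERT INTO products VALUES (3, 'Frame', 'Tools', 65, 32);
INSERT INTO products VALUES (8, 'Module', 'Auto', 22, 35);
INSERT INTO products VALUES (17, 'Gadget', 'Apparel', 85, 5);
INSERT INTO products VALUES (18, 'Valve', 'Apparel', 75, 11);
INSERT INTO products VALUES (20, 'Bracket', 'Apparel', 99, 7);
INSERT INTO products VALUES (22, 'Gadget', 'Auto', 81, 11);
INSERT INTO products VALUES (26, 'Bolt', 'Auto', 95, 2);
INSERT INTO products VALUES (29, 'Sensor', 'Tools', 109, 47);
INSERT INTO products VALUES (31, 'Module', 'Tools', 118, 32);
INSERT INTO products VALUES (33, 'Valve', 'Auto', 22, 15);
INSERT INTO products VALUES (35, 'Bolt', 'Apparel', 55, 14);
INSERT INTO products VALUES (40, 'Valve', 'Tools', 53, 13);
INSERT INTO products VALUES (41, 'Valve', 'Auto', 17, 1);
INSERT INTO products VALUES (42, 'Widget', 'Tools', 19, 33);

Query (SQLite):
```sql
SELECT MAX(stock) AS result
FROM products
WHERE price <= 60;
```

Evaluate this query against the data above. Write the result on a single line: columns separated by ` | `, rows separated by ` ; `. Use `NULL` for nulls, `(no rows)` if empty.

Rows where price <= 60 → stock values: [35, 15, 14, 13, 1, 33].
MAX of non-NULL values = 35.

35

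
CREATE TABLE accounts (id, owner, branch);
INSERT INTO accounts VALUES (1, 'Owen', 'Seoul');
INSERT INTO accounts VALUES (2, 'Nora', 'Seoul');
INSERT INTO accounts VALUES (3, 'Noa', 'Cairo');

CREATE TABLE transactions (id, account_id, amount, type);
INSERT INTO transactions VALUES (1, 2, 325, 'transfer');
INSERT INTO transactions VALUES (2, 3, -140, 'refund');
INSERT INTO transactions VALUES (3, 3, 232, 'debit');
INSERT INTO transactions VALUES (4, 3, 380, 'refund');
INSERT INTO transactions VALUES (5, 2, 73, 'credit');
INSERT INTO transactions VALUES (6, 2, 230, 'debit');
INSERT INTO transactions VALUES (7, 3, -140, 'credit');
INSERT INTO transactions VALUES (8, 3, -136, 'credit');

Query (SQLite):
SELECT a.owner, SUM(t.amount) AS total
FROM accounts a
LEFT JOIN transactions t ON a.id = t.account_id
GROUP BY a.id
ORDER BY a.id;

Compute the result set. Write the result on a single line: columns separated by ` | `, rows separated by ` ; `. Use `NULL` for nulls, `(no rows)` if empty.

LEFT JOIN keeps every accounts row; unmatched ones get NULL for transactions columns.
Group by accounts.id and compute SUM(t.amount). SUM over an all-NULL group is NULL.
  1: ids {—} → SUM(t.amount)=NULL
  2: ids {1, 5, 6} → SUM(t.amount)=628
  3: ids {2, 3, 4, 7, 8} → SUM(t.amount)=196

Owen | NULL ; Nora | 628 ; Noa | 196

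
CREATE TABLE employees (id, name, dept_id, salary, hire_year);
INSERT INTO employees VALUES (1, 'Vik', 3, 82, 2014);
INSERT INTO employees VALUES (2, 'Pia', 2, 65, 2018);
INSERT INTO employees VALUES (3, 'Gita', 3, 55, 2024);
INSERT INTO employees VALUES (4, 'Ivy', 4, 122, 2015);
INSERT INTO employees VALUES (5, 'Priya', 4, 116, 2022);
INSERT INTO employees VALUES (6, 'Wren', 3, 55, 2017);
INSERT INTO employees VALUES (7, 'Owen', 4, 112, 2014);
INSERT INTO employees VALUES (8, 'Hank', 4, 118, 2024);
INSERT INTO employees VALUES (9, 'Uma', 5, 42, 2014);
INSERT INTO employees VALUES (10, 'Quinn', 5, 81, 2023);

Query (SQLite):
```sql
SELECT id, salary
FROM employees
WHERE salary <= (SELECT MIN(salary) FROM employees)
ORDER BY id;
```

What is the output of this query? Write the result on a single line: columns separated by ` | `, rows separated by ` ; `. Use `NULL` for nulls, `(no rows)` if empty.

Scalar subquery: MIN(salary) over all employees rows = 42.
Keep rows where salary <= that value.

9 | 42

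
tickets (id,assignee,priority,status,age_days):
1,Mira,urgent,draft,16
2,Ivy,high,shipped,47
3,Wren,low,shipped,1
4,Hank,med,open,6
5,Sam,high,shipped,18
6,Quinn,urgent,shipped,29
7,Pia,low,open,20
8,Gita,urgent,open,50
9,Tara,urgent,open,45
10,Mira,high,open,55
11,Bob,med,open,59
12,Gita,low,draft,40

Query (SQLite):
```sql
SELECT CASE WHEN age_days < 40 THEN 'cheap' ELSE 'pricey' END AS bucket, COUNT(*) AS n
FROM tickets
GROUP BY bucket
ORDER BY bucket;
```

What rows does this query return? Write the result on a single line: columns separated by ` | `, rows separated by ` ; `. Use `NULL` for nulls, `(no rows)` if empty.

Bucket rows by age_days < 40 → 'cheap' else 'pricey'; count each bucket.

cheap | 6 ; pricey | 6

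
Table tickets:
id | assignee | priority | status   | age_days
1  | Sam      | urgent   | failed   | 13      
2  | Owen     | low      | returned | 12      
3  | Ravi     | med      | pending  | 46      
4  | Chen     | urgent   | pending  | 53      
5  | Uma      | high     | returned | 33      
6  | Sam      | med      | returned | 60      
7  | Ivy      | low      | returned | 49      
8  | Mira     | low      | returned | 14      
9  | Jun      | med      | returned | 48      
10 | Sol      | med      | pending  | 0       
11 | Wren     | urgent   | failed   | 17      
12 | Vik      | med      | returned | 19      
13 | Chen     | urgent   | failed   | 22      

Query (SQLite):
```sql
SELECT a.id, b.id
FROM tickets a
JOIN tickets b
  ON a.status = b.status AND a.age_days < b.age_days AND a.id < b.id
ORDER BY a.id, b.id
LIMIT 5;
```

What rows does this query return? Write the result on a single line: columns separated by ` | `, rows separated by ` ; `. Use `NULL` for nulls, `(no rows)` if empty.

1 | 11 ; 1 | 13 ; 2 | 5 ; 2 | 6 ; 2 | 7

Pairs (a,b) with same status, a.age_days < b.age_days, a.id < b.id.
status groups: failed:{1,11,13} pending:{3,4,10} returned:{2,5,6,7,8,9,12}
Ordered by (a.id, b.id); first 5.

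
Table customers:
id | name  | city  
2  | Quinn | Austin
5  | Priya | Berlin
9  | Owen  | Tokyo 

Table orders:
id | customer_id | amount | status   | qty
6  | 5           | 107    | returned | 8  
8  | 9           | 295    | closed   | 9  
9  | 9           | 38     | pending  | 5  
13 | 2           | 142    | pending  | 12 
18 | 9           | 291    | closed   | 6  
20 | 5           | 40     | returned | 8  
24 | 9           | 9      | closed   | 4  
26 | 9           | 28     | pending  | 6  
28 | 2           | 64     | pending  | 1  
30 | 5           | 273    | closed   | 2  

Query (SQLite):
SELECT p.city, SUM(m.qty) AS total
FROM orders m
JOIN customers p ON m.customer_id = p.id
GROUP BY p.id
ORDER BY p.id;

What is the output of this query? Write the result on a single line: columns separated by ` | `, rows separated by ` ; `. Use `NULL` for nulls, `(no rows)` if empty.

Join each orders row to its customers via customer_id.
Group joined rows by customers.id; compute SUM(m.qty) per group.
  2: ids {13, 28} → SUM(m.qty)=13
  5: ids {6, 20, 30} → SUM(m.qty)=18
  9: ids {8, 9, 18, 24, 26} → SUM(m.qty)=30

Austin | 13 ; Berlin | 18 ; Tokyo | 30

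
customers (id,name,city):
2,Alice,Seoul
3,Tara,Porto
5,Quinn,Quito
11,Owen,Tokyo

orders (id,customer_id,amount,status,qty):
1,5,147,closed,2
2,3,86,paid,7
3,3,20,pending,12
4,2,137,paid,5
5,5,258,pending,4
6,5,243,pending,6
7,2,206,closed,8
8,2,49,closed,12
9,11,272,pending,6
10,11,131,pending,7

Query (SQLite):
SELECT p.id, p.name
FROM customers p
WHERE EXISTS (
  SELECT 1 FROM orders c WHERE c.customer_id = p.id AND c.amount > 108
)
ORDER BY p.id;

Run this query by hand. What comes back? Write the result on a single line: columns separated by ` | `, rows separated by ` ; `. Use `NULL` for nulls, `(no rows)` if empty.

2 | Alice ; 5 | Quinn ; 11 | Owen

For each customers row, check whether any orders with matching customer_id has amount > 108.
Keep rows where that is true.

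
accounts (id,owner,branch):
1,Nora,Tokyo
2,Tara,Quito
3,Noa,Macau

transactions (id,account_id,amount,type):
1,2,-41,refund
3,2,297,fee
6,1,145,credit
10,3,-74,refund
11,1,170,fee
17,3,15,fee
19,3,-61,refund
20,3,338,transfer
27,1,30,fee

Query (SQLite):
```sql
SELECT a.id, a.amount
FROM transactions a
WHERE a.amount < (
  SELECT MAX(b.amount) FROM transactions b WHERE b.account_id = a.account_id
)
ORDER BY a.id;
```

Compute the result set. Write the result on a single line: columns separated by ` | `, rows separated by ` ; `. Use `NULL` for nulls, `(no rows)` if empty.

1 | -41 ; 6 | 145 ; 10 | -74 ; 17 | 15 ; 19 | -61 ; 27 | 30

For each transactions row a, compute MAX(amount) over rows sharing a.account_id.
Keep row a if a.amount < that per-group MAX.
  account_id=1: MAX(amount) = 170
  account_id=2: MAX(amount) = 297
  account_id=3: MAX(amount) = 338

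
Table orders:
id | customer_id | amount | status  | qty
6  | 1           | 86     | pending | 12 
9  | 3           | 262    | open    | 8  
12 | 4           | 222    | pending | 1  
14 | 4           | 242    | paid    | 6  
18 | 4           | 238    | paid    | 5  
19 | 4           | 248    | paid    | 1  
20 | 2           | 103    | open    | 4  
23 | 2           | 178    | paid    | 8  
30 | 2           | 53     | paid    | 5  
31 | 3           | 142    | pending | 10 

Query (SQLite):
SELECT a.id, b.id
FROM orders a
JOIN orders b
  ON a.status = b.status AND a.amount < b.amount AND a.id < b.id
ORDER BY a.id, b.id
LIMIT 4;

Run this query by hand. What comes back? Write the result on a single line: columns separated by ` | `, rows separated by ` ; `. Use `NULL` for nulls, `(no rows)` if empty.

6 | 12 ; 6 | 31 ; 14 | 19 ; 18 | 19

Pairs (a,b) with same status, a.amount < b.amount, a.id < b.id.
status groups: open:{9,20} paid:{14,18,19,23,30} pending:{6,12,31}
Ordered by (a.id, b.id); first 4.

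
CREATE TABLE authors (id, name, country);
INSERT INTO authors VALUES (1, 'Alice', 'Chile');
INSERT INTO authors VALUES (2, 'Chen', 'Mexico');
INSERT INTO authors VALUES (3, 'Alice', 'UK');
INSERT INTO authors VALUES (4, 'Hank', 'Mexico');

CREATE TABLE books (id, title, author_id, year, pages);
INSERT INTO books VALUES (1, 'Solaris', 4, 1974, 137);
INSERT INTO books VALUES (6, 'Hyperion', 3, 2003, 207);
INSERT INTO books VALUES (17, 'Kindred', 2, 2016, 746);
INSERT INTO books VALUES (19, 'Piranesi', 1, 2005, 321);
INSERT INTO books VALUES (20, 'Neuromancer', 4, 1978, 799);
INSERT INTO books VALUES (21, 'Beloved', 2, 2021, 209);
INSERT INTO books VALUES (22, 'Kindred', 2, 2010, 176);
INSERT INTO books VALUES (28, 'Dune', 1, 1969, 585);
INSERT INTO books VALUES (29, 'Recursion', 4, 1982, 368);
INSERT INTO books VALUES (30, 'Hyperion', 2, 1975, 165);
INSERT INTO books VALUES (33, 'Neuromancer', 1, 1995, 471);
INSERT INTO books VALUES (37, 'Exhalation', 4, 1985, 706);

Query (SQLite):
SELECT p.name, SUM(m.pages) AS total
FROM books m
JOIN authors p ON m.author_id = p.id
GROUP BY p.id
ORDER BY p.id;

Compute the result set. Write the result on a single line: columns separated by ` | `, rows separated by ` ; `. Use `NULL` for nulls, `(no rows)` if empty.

Alice | 1377 ; Chen | 1296 ; Alice | 207 ; Hank | 2010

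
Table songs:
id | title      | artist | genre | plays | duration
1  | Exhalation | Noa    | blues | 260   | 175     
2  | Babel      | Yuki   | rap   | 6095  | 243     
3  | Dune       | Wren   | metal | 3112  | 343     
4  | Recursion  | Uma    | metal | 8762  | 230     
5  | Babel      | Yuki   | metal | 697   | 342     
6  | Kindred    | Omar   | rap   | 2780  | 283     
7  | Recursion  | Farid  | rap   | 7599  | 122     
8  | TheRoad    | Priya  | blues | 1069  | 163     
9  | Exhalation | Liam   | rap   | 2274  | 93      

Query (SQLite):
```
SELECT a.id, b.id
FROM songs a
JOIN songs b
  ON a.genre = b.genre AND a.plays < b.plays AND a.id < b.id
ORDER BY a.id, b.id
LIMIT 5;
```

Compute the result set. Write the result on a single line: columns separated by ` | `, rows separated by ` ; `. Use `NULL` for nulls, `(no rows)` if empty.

1 | 8 ; 2 | 7 ; 3 | 4 ; 6 | 7

Pairs (a,b) with same genre, a.plays < b.plays, a.id < b.id.
genre groups: blues:{1,8} metal:{3,4,5} rap:{2,6,7,9}
Ordered by (a.id, b.id); first 5.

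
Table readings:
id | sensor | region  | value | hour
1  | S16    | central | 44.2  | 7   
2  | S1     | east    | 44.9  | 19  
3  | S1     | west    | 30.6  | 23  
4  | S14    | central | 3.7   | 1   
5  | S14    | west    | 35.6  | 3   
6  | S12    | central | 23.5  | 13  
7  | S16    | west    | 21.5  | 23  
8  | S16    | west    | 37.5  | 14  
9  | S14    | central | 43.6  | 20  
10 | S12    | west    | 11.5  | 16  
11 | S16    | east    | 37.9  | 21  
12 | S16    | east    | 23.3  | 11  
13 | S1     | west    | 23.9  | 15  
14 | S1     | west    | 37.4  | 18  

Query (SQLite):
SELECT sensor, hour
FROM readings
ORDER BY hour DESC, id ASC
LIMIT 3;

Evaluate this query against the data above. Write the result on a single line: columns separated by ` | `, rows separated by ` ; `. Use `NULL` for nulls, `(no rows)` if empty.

Sort by hour desc, tiebreak id asc: (23, id=3), (23, id=7), (21, id=11), (20, id=9), (19, id=2), (18, id=14) …. Take first 3.

S1 | 23 ; S16 | 23 ; S16 | 21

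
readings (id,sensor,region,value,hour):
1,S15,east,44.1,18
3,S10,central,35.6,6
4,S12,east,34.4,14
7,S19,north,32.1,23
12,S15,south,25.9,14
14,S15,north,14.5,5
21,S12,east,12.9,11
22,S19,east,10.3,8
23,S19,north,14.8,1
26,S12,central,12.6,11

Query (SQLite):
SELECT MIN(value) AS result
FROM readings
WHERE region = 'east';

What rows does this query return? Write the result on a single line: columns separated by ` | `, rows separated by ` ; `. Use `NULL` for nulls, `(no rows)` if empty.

10.3

Rows where region='east' → value values: [44.1, 34.4, 12.9, 10.3].
MIN of non-NULL values = 10.3.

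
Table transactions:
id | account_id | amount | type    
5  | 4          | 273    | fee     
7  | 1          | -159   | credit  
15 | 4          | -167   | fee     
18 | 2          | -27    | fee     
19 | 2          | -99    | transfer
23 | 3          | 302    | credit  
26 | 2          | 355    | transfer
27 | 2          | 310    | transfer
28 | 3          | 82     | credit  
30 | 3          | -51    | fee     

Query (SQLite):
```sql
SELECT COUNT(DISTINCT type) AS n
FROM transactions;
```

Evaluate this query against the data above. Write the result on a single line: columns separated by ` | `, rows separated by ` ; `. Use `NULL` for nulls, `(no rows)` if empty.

3

Count distinct non-NULL type values.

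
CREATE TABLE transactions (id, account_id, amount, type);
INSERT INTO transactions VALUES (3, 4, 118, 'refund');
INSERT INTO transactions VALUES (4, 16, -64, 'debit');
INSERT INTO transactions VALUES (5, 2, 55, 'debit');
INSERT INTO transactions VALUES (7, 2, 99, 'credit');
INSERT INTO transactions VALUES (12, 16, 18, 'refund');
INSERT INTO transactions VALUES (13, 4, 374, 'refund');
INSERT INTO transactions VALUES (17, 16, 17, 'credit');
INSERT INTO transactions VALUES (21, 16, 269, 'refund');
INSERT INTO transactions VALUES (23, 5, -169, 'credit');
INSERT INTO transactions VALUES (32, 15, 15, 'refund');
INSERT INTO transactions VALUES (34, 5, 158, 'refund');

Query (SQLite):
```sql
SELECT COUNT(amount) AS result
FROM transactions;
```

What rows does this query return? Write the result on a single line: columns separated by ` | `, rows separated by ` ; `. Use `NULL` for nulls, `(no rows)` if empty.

11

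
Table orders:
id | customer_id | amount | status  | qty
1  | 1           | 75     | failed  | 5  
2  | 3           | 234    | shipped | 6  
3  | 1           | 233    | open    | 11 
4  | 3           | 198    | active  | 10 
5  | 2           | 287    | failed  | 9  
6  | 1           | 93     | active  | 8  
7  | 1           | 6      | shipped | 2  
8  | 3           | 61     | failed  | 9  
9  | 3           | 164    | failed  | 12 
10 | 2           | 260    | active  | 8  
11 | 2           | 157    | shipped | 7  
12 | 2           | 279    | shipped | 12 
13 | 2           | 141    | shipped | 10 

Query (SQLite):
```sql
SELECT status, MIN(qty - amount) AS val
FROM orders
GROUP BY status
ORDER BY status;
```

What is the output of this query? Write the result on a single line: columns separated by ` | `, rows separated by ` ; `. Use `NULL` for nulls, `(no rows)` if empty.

active | -252 ; failed | -278 ; open | -222 ; shipped | -267

For each row compute qty - amount.
Group by status; take MIN of the expression per group.
  active: ids {4, 6, 10} → MIN(qty - amount)=-252
  failed: ids {1, 5, 8, 9} → MIN(qty - amount)=-278
  open: ids {3} → MIN(qty - amount)=-222
  shipped: ids {2, 7, 11, 12, 13} → MIN(qty - amount)=-267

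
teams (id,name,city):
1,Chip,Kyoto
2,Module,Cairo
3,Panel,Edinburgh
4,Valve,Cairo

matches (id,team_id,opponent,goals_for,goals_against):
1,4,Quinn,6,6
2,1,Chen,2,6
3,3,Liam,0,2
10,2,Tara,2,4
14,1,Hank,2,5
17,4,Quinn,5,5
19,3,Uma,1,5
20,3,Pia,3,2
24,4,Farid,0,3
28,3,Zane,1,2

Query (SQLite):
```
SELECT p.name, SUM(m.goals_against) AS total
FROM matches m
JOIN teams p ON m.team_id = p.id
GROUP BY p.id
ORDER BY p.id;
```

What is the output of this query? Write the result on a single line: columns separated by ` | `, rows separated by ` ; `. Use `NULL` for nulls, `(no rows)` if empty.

Chip | 11 ; Module | 4 ; Panel | 11 ; Valve | 14

Join each matches row to its teams via team_id.
Group joined rows by teams.id; compute SUM(m.goals_against) per group.
  1: ids {2, 14} → SUM(m.goals_against)=11
  2: ids {10} → SUM(m.goals_against)=4
  3: ids {3, 19, 20, 28} → SUM(m.goals_against)=11
  4: ids {1, 17, 24} → SUM(m.goals_against)=14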